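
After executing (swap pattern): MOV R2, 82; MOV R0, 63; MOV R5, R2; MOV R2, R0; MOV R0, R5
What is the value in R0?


Register state trace (swap pattern):
  MOV R2, 82  → R2 = 82
  MOV R0, 63  → R0 = 63
  MOV R5, R2  → R5 = 82  (save R2)
  MOV R2, R0  → R2 = 63  (R2 gets R0's value)
  MOV R0, R5  → R0 = 82  (R0 gets saved value)
Final: R0 = 82

82


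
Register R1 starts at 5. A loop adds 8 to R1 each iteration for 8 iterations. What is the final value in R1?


Starting value: R1 = 5
  Iter 1: R1 = 5 + 8 = 13
  Iter 2: R1 = 13 + 8 = 21
  Iter 3: R1 = 21 + 8 = 29
  Iter 4: R1 = 29 + 8 = 37
  Iter 5: R1 = 37 + 8 = 45
  Iter 6: R1 = 45 + 8 = 53
  Iter 7: R1 = 53 + 8 = 61
  Iter 8: R1 = 61 + 8 = 69
Final: R1 = 69

69


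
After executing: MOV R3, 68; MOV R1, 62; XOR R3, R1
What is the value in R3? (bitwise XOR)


Register state trace:
  MOV R3, 68  → R3 = 68 (0b01000100)
  MOV R1, 62  → R1 = 62 (0b00111110)
  XOR R3, R1  → R3 = 68 XOR 62 = 122 (0b01111010)
Final: R3 = 122

122


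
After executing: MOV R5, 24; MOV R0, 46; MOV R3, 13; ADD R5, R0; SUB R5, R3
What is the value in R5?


Register state trace:
  MOV R5, 24  → R5 = 24
  MOV R0, 46  → R0 = 46
  MOV R3, 13  → R3 = 13
  ADD R5, R0  → R5 = 24 + 46 = 70
  SUB R5, R3  → R5 = 70 - 13 = 57
Final: R5 = 57

57


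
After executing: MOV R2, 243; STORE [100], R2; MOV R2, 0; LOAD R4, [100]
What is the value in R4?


Register and memory trace:
  MOV R2, 243  → R2 = 243
  STORE [100], R2  → mem[100] = 243
  MOV R2, 0  → R2 = 0
  LOAD R4, [100]  → R4 = mem[100] = 243
Final: R4 = 243

243


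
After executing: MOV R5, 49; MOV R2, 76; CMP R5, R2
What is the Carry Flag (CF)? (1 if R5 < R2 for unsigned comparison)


Register state trace:
  MOV R5, 49  → R5 = 49
  MOV R2, 76  → R2 = 76
  CMP R5, R2  → unsigned 49 - 76: borrow occurs
  49 < 76, so CF = 1
CF = 1

1


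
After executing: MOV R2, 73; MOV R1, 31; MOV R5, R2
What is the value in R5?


Register state trace:
  MOV R2, 73  → R2 = 73
  MOV R1, 31  → R1 = 31
  MOV R5, R2  → R5 = 73
Final: R5 = 73

73


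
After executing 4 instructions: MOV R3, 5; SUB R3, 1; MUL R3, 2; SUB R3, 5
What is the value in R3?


Register state trace:
  MOV R3, 5  → R3 = 5
  SUB R3, 1  → R3 = 5 - 1 = 4
  MUL R3, 2  → R3 = 4 * 2 = 8
  SUB R3, 5  → R3 = 8 - 5 = 3
Final: R3 = 3

3


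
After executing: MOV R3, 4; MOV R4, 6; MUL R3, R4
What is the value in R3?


Register state trace:
  MOV R3, 4  → R3 = 4
  MOV R4, 6  → R4 = 6
  MUL R3, R4  → R3 = 4 * 6 = 24
Final: R3 = 24

24


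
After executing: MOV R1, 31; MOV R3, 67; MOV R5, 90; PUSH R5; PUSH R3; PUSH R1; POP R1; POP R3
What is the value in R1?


Stack trace (top is rightmost):
  MOV R1, 31  → R1 = 31
  MOV R3, 67  → R3 = 67
  MOV R5, 90  → R5 = 90
  PUSH R5  → stack: [90]
  PUSH R3  → stack: [90, 67]
  PUSH R1  → stack: [90, 67, 31]
  POP R1  → R1 = 31, stack: [90, 67]
  POP R3  → R3 = 67, stack: [90]
Final: R1 = 31

31


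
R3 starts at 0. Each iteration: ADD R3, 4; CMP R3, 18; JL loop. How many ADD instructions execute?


Loop trace (R3 starts at 0, target 18, step 4):
  ADD #1: R3 = 0 + 4 = 4  → 4 < 18, loop
  ADD #2: R3 = 4 + 4 = 8  → 8 < 18, loop
  ADD #3: R3 = 8 + 4 = 12  → 12 < 18, loop
  ADD #4: R3 = 12 + 4 = 16  → 16 < 18, loop
  ADD #5: R3 = 16 + 4 = 20  → 20 >= 18, exit
Total ADD instructions: 5

5


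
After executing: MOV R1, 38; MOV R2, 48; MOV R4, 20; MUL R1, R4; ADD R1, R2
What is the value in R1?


Register state trace:
  MOV R1, 38  → R1 = 38
  MOV R2, 48  → R2 = 48
  MOV R4, 20  → R4 = 20
  MUL R1, R4  → R1 = 38 * 20 = 760
  ADD R1, R2  → R1 = 760 + 48 = 808
Final: R1 = 808

808


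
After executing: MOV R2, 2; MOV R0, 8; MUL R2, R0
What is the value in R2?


Register state trace:
  MOV R2, 2  → R2 = 2
  MOV R0, 8  → R0 = 8
  MUL R2, R0  → R2 = 2 * 8 = 16
Final: R2 = 16

16


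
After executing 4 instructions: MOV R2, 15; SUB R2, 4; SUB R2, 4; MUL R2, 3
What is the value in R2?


Register state trace:
  MOV R2, 15  → R2 = 15
  SUB R2, 4  → R2 = 15 - 4 = 11
  SUB R2, 4  → R2 = 11 - 4 = 7
  MUL R2, 3  → R2 = 7 * 3 = 21
Final: R2 = 21

21


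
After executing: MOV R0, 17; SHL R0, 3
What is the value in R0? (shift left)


Register state trace:
  MOV R0, 17  → R0 = 17
  SHL R0, 3  → R0 = 17 << 3 = 17 * 2^3 = 136
Final: R0 = 136

136


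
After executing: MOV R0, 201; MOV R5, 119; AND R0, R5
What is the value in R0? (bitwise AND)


Register state trace:
  MOV R0, 201  → R0 = 201 (0b11001001)
  MOV R5, 119  → R5 = 119 (0b01110111)
  AND R0, R5  → R0 = 201 AND 119 = 65 (0b01000001)
Final: R0 = 65

65


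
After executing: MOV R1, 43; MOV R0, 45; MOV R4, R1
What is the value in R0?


Register state trace:
  MOV R1, 43  → R1 = 43
  MOV R0, 45  → R0 = 45
  MOV R4, R1  → R4 = 43
Final: R0 = 45

45


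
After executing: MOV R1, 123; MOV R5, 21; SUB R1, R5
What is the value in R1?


Register state trace:
  MOV R1, 123  → R1 = 123
  MOV R5, 21  → R5 = 21
  SUB R1, R5  → R1 = 123 - 21 = 102
Final: R1 = 102

102


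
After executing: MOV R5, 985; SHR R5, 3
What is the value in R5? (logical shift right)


Register state trace:
  MOV R5, 985  → R5 = 985
  SHR R5, 3  → R5 = 985 >> 3 = 985 // 2^3 = 123
Final: R5 = 123

123


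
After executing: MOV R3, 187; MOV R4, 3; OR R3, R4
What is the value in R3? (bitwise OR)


Register state trace:
  MOV R3, 187  → R3 = 187 (0b10111011)
  MOV R4, 3  → R4 = 3 (0b00000011)
  OR R3, R4   → R3 = 187 OR 3 = 187 (0b10111011)
Final: R3 = 187

187


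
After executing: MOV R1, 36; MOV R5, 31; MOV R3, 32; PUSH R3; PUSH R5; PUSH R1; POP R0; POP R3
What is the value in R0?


Stack trace (top is rightmost):
  MOV R1, 36  → R1 = 36
  MOV R5, 31  → R5 = 31
  MOV R3, 32  → R3 = 32
  PUSH R3  → stack: [32]
  PUSH R5  → stack: [32, 31]
  PUSH R1  → stack: [32, 31, 36]
  POP R0  → R0 = 36, stack: [32, 31]
  POP R3  → R3 = 31, stack: [32]
Final: R0 = 36

36


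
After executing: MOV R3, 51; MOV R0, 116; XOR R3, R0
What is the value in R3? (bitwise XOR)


Register state trace:
  MOV R3, 51  → R3 = 51 (0b00110011)
  MOV R0, 116  → R0 = 116 (0b01110100)
  XOR R3, R0  → R3 = 51 XOR 116 = 71 (0b01000111)
Final: R3 = 71

71


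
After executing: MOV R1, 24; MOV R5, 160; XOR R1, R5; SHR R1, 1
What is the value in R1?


Register state trace:
  MOV R1, 24  → R1 = 24 (0b00011000)
  MOV R5, 160  → R5 = 160 (0b10100000)
  XOR R1, R5  → R1 = 24 XOR 160 = 184 (0b10111000)
  SHR R1, 1  → R1 = 184 >> 1 = 92
Final: R1 = 92

92


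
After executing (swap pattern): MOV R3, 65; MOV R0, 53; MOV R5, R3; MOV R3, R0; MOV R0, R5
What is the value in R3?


Register state trace (swap pattern):
  MOV R3, 65  → R3 = 65
  MOV R0, 53  → R0 = 53
  MOV R5, R3  → R5 = 65  (save R3)
  MOV R3, R0  → R3 = 53  (R3 gets R0's value)
  MOV R0, R5  → R0 = 65  (R0 gets saved value)
Final: R3 = 53

53


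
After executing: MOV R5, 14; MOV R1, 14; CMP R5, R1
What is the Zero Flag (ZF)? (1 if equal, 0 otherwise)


Register state trace:
  MOV R5, 14  → R5 = 14
  MOV R1, 14  → R1 = 14
  CMP R5, R1  → computes 14 - 14 = 0
  Result is zero, so values are equal
ZF = 1

1


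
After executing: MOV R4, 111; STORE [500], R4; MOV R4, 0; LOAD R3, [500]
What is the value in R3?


Register and memory trace:
  MOV R4, 111  → R4 = 111
  STORE [500], R4  → mem[500] = 111
  MOV R4, 0  → R4 = 0
  LOAD R3, [500]  → R3 = mem[500] = 111
Final: R3 = 111

111


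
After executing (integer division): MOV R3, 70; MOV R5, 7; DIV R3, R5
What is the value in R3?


Register state trace:
  MOV R3, 70  → R3 = 70
  MOV R5, 7  → R5 = 7
  DIV R3, R5  → R3 = 70 // 7 = 10
Final: R3 = 10

10


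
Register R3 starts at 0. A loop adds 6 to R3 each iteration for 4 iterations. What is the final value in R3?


Starting value: R3 = 0
  Iter 1: R3 = 0 + 6 = 6
  Iter 2: R3 = 6 + 6 = 12
  Iter 3: R3 = 12 + 6 = 18
  Iter 4: R3 = 18 + 6 = 24
Final: R3 = 24

24


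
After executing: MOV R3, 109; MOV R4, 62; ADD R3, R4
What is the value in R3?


Register state trace:
  MOV R3, 109  → R3 = 109
  MOV R4, 62  → R4 = 62
  ADD R3, R4  → R3 = 109 + 62 = 171
Final: R3 = 171

171


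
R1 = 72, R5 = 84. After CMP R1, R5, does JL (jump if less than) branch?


Trace:
  R1 = 72, R5 = 84
  CMP R1, R5  → compares 72 vs 84
  JL checks: is 72 less than 84?
  72 < 84, so condition is true
Branch taken: Yes

Yes


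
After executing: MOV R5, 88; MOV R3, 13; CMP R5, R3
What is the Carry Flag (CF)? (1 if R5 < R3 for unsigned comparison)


Register state trace:
  MOV R5, 88  → R5 = 88
  MOV R3, 13  → R3 = 13
  CMP R5, R3  → unsigned 88 - 13: no borrow
  88 >= 13, so CF = 0
CF = 0

0


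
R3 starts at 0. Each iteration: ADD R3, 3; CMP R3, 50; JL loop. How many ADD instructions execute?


Loop trace (R3 starts at 0, target 50, step 3):
  ADD #1: R3 = 0 + 3 = 3  → 3 < 50, loop
  ADD #2: R3 = 3 + 3 = 6  → 6 < 50, loop
  ADD #3: R3 = 6 + 3 = 9  → 9 < 50, loop
  ADD #4: R3 = 9 + 3 = 12  → 12 < 50, loop
  ADD #5: R3 = 12 + 3 = 15  → 15 < 50, loop
  ADD #6: R3 = 15 + 3 = 18  → 18 < 50, loop
  ADD #7: R3 = 18 + 3 = 21  → 21 < 50, loop
  ADD #8: R3 = 21 + 3 = 24  → 24 < 50, loop
  ADD #9: R3 = 24 + 3 = 27  → 27 < 50, loop
  ADD #10: R3 = 27 + 3 = 30  → 30 < 50, loop
  ADD #11: R3 = 30 + 3 = 33  → 33 < 50, loop
  ADD #12: R3 = 33 + 3 = 36  → 36 < 50, loop
  ADD #13: R3 = 36 + 3 = 39  → 39 < 50, loop
  ADD #14: R3 = 39 + 3 = 42  → 42 < 50, loop
  ADD #15: R3 = 42 + 3 = 45  → 45 < 50, loop
  ADD #16: R3 = 45 + 3 = 48  → 48 < 50, loop
  ADD #17: R3 = 48 + 3 = 51  → 51 >= 50, exit
Total ADD instructions: 17

17


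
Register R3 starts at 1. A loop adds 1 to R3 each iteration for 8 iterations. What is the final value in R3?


Starting value: R3 = 1
  Iter 1: R3 = 1 + 1 = 2
  Iter 2: R3 = 2 + 1 = 3
  Iter 3: R3 = 3 + 1 = 4
  Iter 4: R3 = 4 + 1 = 5
  Iter 5: R3 = 5 + 1 = 6
  Iter 6: R3 = 6 + 1 = 7
  Iter 7: R3 = 7 + 1 = 8
  Iter 8: R3 = 8 + 1 = 9
Final: R3 = 9

9


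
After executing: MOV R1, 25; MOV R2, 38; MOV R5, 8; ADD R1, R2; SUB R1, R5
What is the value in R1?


Register state trace:
  MOV R1, 25  → R1 = 25
  MOV R2, 38  → R2 = 38
  MOV R5, 8  → R5 = 8
  ADD R1, R2  → R1 = 25 + 38 = 63
  SUB R1, R5  → R1 = 63 - 8 = 55
Final: R1 = 55

55


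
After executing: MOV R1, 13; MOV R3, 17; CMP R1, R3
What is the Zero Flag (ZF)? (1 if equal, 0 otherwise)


Register state trace:
  MOV R1, 13  → R1 = 13
  MOV R3, 17  → R3 = 17
  CMP R1, R3  → computes 13 - 17 = -4
  Result is nonzero, so values are not equal
ZF = 0

0


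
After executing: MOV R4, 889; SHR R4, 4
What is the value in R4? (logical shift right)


Register state trace:
  MOV R4, 889  → R4 = 889
  SHR R4, 4  → R4 = 889 >> 4 = 889 // 2^4 = 55
Final: R4 = 55

55


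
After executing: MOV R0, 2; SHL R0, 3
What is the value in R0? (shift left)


Register state trace:
  MOV R0, 2  → R0 = 2
  SHL R0, 3  → R0 = 2 << 3 = 2 * 2^3 = 16
Final: R0 = 16

16


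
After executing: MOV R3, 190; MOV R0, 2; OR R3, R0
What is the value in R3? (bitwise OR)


Register state trace:
  MOV R3, 190  → R3 = 190 (0b10111110)
  MOV R0, 2  → R0 = 2 (0b00000010)
  OR R3, R0   → R3 = 190 OR 2 = 190 (0b10111110)
Final: R3 = 190

190


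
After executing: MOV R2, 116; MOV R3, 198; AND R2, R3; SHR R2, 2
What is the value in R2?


Register state trace:
  MOV R2, 116  → R2 = 116 (0b01110100)
  MOV R3, 198  → R3 = 198 (0b11000110)
  AND R2, R3  → R2 = 116 AND 198 = 68 (0b01000100)
  SHR R2, 2  → R2 = 68 >> 2 = 17
Final: R2 = 17

17


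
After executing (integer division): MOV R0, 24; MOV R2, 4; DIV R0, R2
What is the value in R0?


Register state trace:
  MOV R0, 24  → R0 = 24
  MOV R2, 4  → R2 = 4
  DIV R0, R2  → R0 = 24 // 4 = 6
Final: R0 = 6

6


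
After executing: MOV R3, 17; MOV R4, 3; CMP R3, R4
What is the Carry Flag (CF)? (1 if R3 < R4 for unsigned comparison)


Register state trace:
  MOV R3, 17  → R3 = 17
  MOV R4, 3  → R4 = 3
  CMP R3, R4  → unsigned 17 - 3: no borrow
  17 >= 3, so CF = 0
CF = 0

0


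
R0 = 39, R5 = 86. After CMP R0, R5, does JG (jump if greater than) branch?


Trace:
  R0 = 39, R5 = 86
  CMP R0, R5  → compares 39 vs 86
  JG checks: is 39 greater than 86?
  39 < 86, so condition is false
Branch taken: No

No


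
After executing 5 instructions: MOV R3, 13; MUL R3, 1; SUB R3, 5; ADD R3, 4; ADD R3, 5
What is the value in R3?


Register state trace:
  MOV R3, 13  → R3 = 13
  MUL R3, 1  → R3 = 13 * 1 = 13
  SUB R3, 5  → R3 = 13 - 5 = 8
  ADD R3, 4  → R3 = 8 + 4 = 12
  ADD R3, 5  → R3 = 12 + 5 = 17
Final: R3 = 17

17


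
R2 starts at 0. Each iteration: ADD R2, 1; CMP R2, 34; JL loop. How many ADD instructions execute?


Loop trace (R2 starts at 0, target 34, step 1):
  ADD #1: R2 = 0 + 1 = 1  → 1 < 34, loop
  ADD #2: R2 = 1 + 1 = 2  → 2 < 34, loop
  ADD #3: R2 = 2 + 1 = 3  → 3 < 34, loop
  ADD #4: R2 = 3 + 1 = 4  → 4 < 34, loop
  ADD #5: R2 = 4 + 1 = 5  → 5 < 34, loop
  ADD #6: R2 = 5 + 1 = 6  → 6 < 34, loop
  ADD #7: R2 = 6 + 1 = 7  → 7 < 34, loop
  ADD #8: R2 = 7 + 1 = 8  → 8 < 34, loop
  ADD #9: R2 = 8 + 1 = 9  → 9 < 34, loop
  ADD #10: R2 = 9 + 1 = 10  → 10 < 34, loop
  ADD #11: R2 = 10 + 1 = 11  → 11 < 34, loop
  ADD #12: R2 = 11 + 1 = 12  → 12 < 34, loop
  ADD #13: R2 = 12 + 1 = 13  → 13 < 34, loop
  ADD #14: R2 = 13 + 1 = 14  → 14 < 34, loop
  ADD #15: R2 = 14 + 1 = 15  → 15 < 34, loop
  ADD #16: R2 = 15 + 1 = 16  → 16 < 34, loop
  ADD #17: R2 = 16 + 1 = 17  → 17 < 34, loop
  ADD #18: R2 = 17 + 1 = 18  → 18 < 34, loop
  ADD #19: R2 = 18 + 1 = 19  → 19 < 34, loop
  ADD #20: R2 = 19 + 1 = 20  → 20 < 34, loop
  ADD #21: R2 = 20 + 1 = 21  → 21 < 34, loop
  ADD #22: R2 = 21 + 1 = 22  → 22 < 34, loop
  ADD #23: R2 = 22 + 1 = 23  → 23 < 34, loop
  ADD #24: R2 = 23 + 1 = 24  → 24 < 34, loop
  ADD #25: R2 = 24 + 1 = 25  → 25 < 34, loop
  ADD #26: R2 = 25 + 1 = 26  → 26 < 34, loop
  ADD #27: R2 = 26 + 1 = 27  → 27 < 34, loop
  ADD #28: R2 = 27 + 1 = 28  → 28 < 34, loop
  ADD #29: R2 = 28 + 1 = 29  → 29 < 34, loop
  ADD #30: R2 = 29 + 1 = 30  → 30 < 34, loop
  ADD #31: R2 = 30 + 1 = 31  → 31 < 34, loop
  ADD #32: R2 = 31 + 1 = 32  → 32 < 34, loop
  ADD #33: R2 = 32 + 1 = 33  → 33 < 34, loop
  ADD #34: R2 = 33 + 1 = 34  → 34 >= 34, exit
Total ADD instructions: 34

34


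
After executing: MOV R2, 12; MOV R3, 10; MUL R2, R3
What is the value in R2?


Register state trace:
  MOV R2, 12  → R2 = 12
  MOV R3, 10  → R3 = 10
  MUL R2, R3  → R2 = 12 * 10 = 120
Final: R2 = 120

120


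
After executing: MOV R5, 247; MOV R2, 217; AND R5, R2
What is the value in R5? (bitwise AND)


Register state trace:
  MOV R5, 247  → R5 = 247 (0b11110111)
  MOV R2, 217  → R2 = 217 (0b11011001)
  AND R5, R2  → R5 = 247 AND 217 = 209 (0b11010001)
Final: R5 = 209

209


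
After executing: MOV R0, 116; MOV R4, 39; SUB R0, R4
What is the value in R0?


Register state trace:
  MOV R0, 116  → R0 = 116
  MOV R4, 39  → R4 = 39
  SUB R0, R4  → R0 = 116 - 39 = 77
Final: R0 = 77

77


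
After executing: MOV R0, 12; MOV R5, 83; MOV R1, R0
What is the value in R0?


Register state trace:
  MOV R0, 12  → R0 = 12
  MOV R5, 83  → R5 = 83
  MOV R1, R0  → R1 = 12
Final: R0 = 12

12


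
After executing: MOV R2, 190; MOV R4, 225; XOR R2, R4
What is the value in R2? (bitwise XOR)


Register state trace:
  MOV R2, 190  → R2 = 190 (0b10111110)
  MOV R4, 225  → R4 = 225 (0b11100001)
  XOR R2, R4  → R2 = 190 XOR 225 = 95 (0b01011111)
Final: R2 = 95

95


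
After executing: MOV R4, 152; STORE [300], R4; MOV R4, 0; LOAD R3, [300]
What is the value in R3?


Register and memory trace:
  MOV R4, 152  → R4 = 152
  STORE [300], R4  → mem[300] = 152
  MOV R4, 0  → R4 = 0
  LOAD R3, [300]  → R3 = mem[300] = 152
Final: R3 = 152

152


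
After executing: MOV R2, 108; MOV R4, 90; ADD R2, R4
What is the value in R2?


Register state trace:
  MOV R2, 108  → R2 = 108
  MOV R4, 90  → R4 = 90
  ADD R2, R4  → R2 = 108 + 90 = 198
Final: R2 = 198

198


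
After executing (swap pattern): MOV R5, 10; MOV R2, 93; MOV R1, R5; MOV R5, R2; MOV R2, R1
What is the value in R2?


Register state trace (swap pattern):
  MOV R5, 10  → R5 = 10
  MOV R2, 93  → R2 = 93
  MOV R1, R5  → R1 = 10  (save R5)
  MOV R5, R2  → R5 = 93  (R5 gets R2's value)
  MOV R2, R1  → R2 = 10  (R2 gets saved value)
Final: R2 = 10

10


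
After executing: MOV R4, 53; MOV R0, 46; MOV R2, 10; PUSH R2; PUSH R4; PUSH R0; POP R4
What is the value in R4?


Stack trace (top is rightmost):
  MOV R4, 53  → R4 = 53
  MOV R0, 46  → R0 = 46
  MOV R2, 10  → R2 = 10
  PUSH R2  → stack: [10]
  PUSH R4  → stack: [10, 53]
  PUSH R0  → stack: [10, 53, 46]
  POP R4  → R4 = 46, stack: [10, 53]
Final: R4 = 46

46


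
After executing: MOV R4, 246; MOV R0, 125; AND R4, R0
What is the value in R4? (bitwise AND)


Register state trace:
  MOV R4, 246  → R4 = 246 (0b11110110)
  MOV R0, 125  → R0 = 125 (0b01111101)
  AND R4, R0  → R4 = 246 AND 125 = 116 (0b01110100)
Final: R4 = 116

116


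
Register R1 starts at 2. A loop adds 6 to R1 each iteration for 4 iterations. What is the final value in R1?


Starting value: R1 = 2
  Iter 1: R1 = 2 + 6 = 8
  Iter 2: R1 = 8 + 6 = 14
  Iter 3: R1 = 14 + 6 = 20
  Iter 4: R1 = 20 + 6 = 26
Final: R1 = 26

26


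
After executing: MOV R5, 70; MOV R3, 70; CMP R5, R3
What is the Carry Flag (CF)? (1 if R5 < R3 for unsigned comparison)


Register state trace:
  MOV R5, 70  → R5 = 70
  MOV R3, 70  → R3 = 70
  CMP R5, R3  → unsigned 70 - 70: no borrow
  70 >= 70, so CF = 0
CF = 0

0


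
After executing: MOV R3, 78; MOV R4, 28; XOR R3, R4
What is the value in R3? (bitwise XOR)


Register state trace:
  MOV R3, 78  → R3 = 78 (0b01001110)
  MOV R4, 28  → R4 = 28 (0b00011100)
  XOR R3, R4  → R3 = 78 XOR 28 = 82 (0b01010010)
Final: R3 = 82

82


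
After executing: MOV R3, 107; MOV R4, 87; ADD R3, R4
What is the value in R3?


Register state trace:
  MOV R3, 107  → R3 = 107
  MOV R4, 87  → R4 = 87
  ADD R3, R4  → R3 = 107 + 87 = 194
Final: R3 = 194

194


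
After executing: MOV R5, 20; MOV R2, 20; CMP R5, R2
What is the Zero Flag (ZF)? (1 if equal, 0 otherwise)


Register state trace:
  MOV R5, 20  → R5 = 20
  MOV R2, 20  → R2 = 20
  CMP R5, R2  → computes 20 - 20 = 0
  Result is zero, so values are equal
ZF = 1

1


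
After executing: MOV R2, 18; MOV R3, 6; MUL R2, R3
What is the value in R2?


Register state trace:
  MOV R2, 18  → R2 = 18
  MOV R3, 6  → R3 = 6
  MUL R2, R3  → R2 = 18 * 6 = 108
Final: R2 = 108

108


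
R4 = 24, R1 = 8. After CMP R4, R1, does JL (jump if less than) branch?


Trace:
  R4 = 24, R1 = 8
  CMP R4, R1  → compares 24 vs 8
  JL checks: is 24 less than 8?
  24 > 8, so condition is false
Branch taken: No

No


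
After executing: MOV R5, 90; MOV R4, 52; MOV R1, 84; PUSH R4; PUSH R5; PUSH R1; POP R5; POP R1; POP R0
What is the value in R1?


Stack trace (top is rightmost):
  MOV R5, 90  → R5 = 90
  MOV R4, 52  → R4 = 52
  MOV R1, 84  → R1 = 84
  PUSH R4  → stack: [52]
  PUSH R5  → stack: [52, 90]
  PUSH R1  → stack: [52, 90, 84]
  POP R5  → R5 = 84, stack: [52, 90]
  POP R1  → R1 = 90, stack: [52]
  POP R0  → R0 = 52, stack: []
Final: R1 = 90

90


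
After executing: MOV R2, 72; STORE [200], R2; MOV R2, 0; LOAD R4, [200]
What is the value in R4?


Register and memory trace:
  MOV R2, 72  → R2 = 72
  STORE [200], R2  → mem[200] = 72
  MOV R2, 0  → R2 = 0
  LOAD R4, [200]  → R4 = mem[200] = 72
Final: R4 = 72

72


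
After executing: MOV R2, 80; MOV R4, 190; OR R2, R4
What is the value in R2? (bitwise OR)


Register state trace:
  MOV R2, 80  → R2 = 80 (0b01010000)
  MOV R4, 190  → R4 = 190 (0b10111110)
  OR R2, R4   → R2 = 80 OR 190 = 254 (0b11111110)
Final: R2 = 254

254


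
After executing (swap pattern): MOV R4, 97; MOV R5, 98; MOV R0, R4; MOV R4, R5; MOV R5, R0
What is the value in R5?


Register state trace (swap pattern):
  MOV R4, 97  → R4 = 97
  MOV R5, 98  → R5 = 98
  MOV R0, R4  → R0 = 97  (save R4)
  MOV R4, R5  → R4 = 98  (R4 gets R5's value)
  MOV R5, R0  → R5 = 97  (R5 gets saved value)
Final: R5 = 97

97


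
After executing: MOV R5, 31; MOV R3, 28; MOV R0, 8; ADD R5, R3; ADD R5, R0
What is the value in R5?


Register state trace:
  MOV R5, 31  → R5 = 31
  MOV R3, 28  → R3 = 28
  MOV R0, 8  → R0 = 8
  ADD R5, R3  → R5 = 31 + 28 = 59
  ADD R5, R0  → R5 = 59 + 8 = 67
Final: R5 = 67

67


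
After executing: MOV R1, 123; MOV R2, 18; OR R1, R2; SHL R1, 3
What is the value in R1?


Register state trace:
  MOV R1, 123  → R1 = 123 (0b01111011)
  MOV R2, 18  → R2 = 18 (0b00010010)
  OR R1, R2  → R1 = 123 OR 18 = 123 (0b01111011)
  SHL R1, 3  → R1 = 123 << 3 = 984
Final: R1 = 984

984


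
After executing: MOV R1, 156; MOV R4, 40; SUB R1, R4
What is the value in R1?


Register state trace:
  MOV R1, 156  → R1 = 156
  MOV R4, 40  → R4 = 40
  SUB R1, R4  → R1 = 156 - 40 = 116
Final: R1 = 116

116


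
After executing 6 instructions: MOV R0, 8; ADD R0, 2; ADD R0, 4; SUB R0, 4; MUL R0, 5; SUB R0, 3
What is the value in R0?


Register state trace:
  MOV R0, 8  → R0 = 8
  ADD R0, 2  → R0 = 8 + 2 = 10
  ADD R0, 4  → R0 = 10 + 4 = 14
  SUB R0, 4  → R0 = 14 - 4 = 10
  MUL R0, 5  → R0 = 10 * 5 = 50
  SUB R0, 3  → R0 = 50 - 3 = 47
Final: R0 = 47

47


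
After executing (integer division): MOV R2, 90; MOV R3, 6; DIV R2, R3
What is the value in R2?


Register state trace:
  MOV R2, 90  → R2 = 90
  MOV R3, 6  → R3 = 6
  DIV R2, R3  → R2 = 90 // 6 = 15
Final: R2 = 15

15


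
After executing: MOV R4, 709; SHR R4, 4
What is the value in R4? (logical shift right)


Register state trace:
  MOV R4, 709  → R4 = 709
  SHR R4, 4  → R4 = 709 >> 4 = 709 // 2^4 = 44
Final: R4 = 44

44


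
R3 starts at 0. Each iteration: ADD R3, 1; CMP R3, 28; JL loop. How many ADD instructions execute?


Loop trace (R3 starts at 0, target 28, step 1):
  ADD #1: R3 = 0 + 1 = 1  → 1 < 28, loop
  ADD #2: R3 = 1 + 1 = 2  → 2 < 28, loop
  ADD #3: R3 = 2 + 1 = 3  → 3 < 28, loop
  ADD #4: R3 = 3 + 1 = 4  → 4 < 28, loop
  ADD #5: R3 = 4 + 1 = 5  → 5 < 28, loop
  ADD #6: R3 = 5 + 1 = 6  → 6 < 28, loop
  ADD #7: R3 = 6 + 1 = 7  → 7 < 28, loop
  ADD #8: R3 = 7 + 1 = 8  → 8 < 28, loop
  ADD #9: R3 = 8 + 1 = 9  → 9 < 28, loop
  ADD #10: R3 = 9 + 1 = 10  → 10 < 28, loop
  ADD #11: R3 = 10 + 1 = 11  → 11 < 28, loop
  ADD #12: R3 = 11 + 1 = 12  → 12 < 28, loop
  ADD #13: R3 = 12 + 1 = 13  → 13 < 28, loop
  ADD #14: R3 = 13 + 1 = 14  → 14 < 28, loop
  ADD #15: R3 = 14 + 1 = 15  → 15 < 28, loop
  ADD #16: R3 = 15 + 1 = 16  → 16 < 28, loop
  ADD #17: R3 = 16 + 1 = 17  → 17 < 28, loop
  ADD #18: R3 = 17 + 1 = 18  → 18 < 28, loop
  ADD #19: R3 = 18 + 1 = 19  → 19 < 28, loop
  ADD #20: R3 = 19 + 1 = 20  → 20 < 28, loop
  ADD #21: R3 = 20 + 1 = 21  → 21 < 28, loop
  ADD #22: R3 = 21 + 1 = 22  → 22 < 28, loop
  ADD #23: R3 = 22 + 1 = 23  → 23 < 28, loop
  ADD #24: R3 = 23 + 1 = 24  → 24 < 28, loop
  ADD #25: R3 = 24 + 1 = 25  → 25 < 28, loop
  ADD #26: R3 = 25 + 1 = 26  → 26 < 28, loop
  ADD #27: R3 = 26 + 1 = 27  → 27 < 28, loop
  ADD #28: R3 = 27 + 1 = 28  → 28 >= 28, exit
Total ADD instructions: 28

28


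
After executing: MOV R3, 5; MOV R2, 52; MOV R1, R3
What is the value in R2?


Register state trace:
  MOV R3, 5  → R3 = 5
  MOV R2, 52  → R2 = 52
  MOV R1, R3  → R1 = 5
Final: R2 = 52

52


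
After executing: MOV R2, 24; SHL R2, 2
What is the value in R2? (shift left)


Register state trace:
  MOV R2, 24  → R2 = 24
  SHL R2, 2  → R2 = 24 << 2 = 24 * 2^2 = 96
Final: R2 = 96

96


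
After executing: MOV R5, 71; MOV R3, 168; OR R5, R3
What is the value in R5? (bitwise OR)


Register state trace:
  MOV R5, 71  → R5 = 71 (0b01000111)
  MOV R3, 168  → R3 = 168 (0b10101000)
  OR R5, R3   → R5 = 71 OR 168 = 239 (0b11101111)
Final: R5 = 239

239


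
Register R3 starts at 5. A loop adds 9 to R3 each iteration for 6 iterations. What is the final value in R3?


Starting value: R3 = 5
  Iter 1: R3 = 5 + 9 = 14
  Iter 2: R3 = 14 + 9 = 23
  Iter 3: R3 = 23 + 9 = 32
  Iter 4: R3 = 32 + 9 = 41
  Iter 5: R3 = 41 + 9 = 50
  Iter 6: R3 = 50 + 9 = 59
Final: R3 = 59

59


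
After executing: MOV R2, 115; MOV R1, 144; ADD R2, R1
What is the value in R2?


Register state trace:
  MOV R2, 115  → R2 = 115
  MOV R1, 144  → R1 = 144
  ADD R2, R1  → R2 = 115 + 144 = 259
Final: R2 = 259

259


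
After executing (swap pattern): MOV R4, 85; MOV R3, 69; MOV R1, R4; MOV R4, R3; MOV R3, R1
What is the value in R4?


Register state trace (swap pattern):
  MOV R4, 85  → R4 = 85
  MOV R3, 69  → R3 = 69
  MOV R1, R4  → R1 = 85  (save R4)
  MOV R4, R3  → R4 = 69  (R4 gets R3's value)
  MOV R3, R1  → R3 = 85  (R3 gets saved value)
Final: R4 = 69

69


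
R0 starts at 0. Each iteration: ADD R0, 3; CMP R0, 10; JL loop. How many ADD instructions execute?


Loop trace (R0 starts at 0, target 10, step 3):
  ADD #1: R0 = 0 + 3 = 3  → 3 < 10, loop
  ADD #2: R0 = 3 + 3 = 6  → 6 < 10, loop
  ADD #3: R0 = 6 + 3 = 9  → 9 < 10, loop
  ADD #4: R0 = 9 + 3 = 12  → 12 >= 10, exit
Total ADD instructions: 4

4


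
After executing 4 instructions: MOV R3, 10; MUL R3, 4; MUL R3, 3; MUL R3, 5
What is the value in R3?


Register state trace:
  MOV R3, 10  → R3 = 10
  MUL R3, 4  → R3 = 10 * 4 = 40
  MUL R3, 3  → R3 = 40 * 3 = 120
  MUL R3, 5  → R3 = 120 * 5 = 600
Final: R3 = 600

600


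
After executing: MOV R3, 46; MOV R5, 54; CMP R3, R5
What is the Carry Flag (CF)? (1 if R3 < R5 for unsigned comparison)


Register state trace:
  MOV R3, 46  → R3 = 46
  MOV R5, 54  → R5 = 54
  CMP R3, R5  → unsigned 46 - 54: borrow occurs
  46 < 54, so CF = 1
CF = 1

1


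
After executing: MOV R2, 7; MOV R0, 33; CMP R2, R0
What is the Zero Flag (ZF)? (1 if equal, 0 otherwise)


Register state trace:
  MOV R2, 7  → R2 = 7
  MOV R0, 33  → R0 = 33
  CMP R2, R0  → computes 7 - 33 = -26
  Result is nonzero, so values are not equal
ZF = 0

0


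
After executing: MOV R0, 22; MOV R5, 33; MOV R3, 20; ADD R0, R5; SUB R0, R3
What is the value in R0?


Register state trace:
  MOV R0, 22  → R0 = 22
  MOV R5, 33  → R5 = 33
  MOV R3, 20  → R3 = 20
  ADD R0, R5  → R0 = 22 + 33 = 55
  SUB R0, R3  → R0 = 55 - 20 = 35
Final: R0 = 35

35


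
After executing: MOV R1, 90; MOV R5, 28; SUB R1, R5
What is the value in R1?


Register state trace:
  MOV R1, 90  → R1 = 90
  MOV R5, 28  → R5 = 28
  SUB R1, R5  → R1 = 90 - 28 = 62
Final: R1 = 62

62


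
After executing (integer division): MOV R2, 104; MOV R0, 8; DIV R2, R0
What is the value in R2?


Register state trace:
  MOV R2, 104  → R2 = 104
  MOV R0, 8  → R0 = 8
  DIV R2, R0  → R2 = 104 // 8 = 13
Final: R2 = 13

13


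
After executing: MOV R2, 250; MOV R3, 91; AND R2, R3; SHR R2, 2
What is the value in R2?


Register state trace:
  MOV R2, 250  → R2 = 250 (0b11111010)
  MOV R3, 91  → R3 = 91 (0b01011011)
  AND R2, R3  → R2 = 250 AND 91 = 90 (0b01011010)
  SHR R2, 2  → R2 = 90 >> 2 = 22
Final: R2 = 22

22


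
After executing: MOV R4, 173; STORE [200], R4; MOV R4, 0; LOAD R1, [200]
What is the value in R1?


Register and memory trace:
  MOV R4, 173  → R4 = 173
  STORE [200], R4  → mem[200] = 173
  MOV R4, 0  → R4 = 0
  LOAD R1, [200]  → R1 = mem[200] = 173
Final: R1 = 173

173


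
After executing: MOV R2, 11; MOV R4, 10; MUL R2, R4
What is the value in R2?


Register state trace:
  MOV R2, 11  → R2 = 11
  MOV R4, 10  → R4 = 10
  MUL R2, R4  → R2 = 11 * 10 = 110
Final: R2 = 110

110


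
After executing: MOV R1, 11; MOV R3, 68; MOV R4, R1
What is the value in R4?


Register state trace:
  MOV R1, 11  → R1 = 11
  MOV R3, 68  → R3 = 68
  MOV R4, R1  → R4 = 11
Final: R4 = 11

11


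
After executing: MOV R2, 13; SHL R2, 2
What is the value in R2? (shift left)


Register state trace:
  MOV R2, 13  → R2 = 13
  SHL R2, 2  → R2 = 13 << 2 = 13 * 2^2 = 52
Final: R2 = 52

52


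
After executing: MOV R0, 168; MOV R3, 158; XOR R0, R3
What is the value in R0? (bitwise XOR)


Register state trace:
  MOV R0, 168  → R0 = 168 (0b10101000)
  MOV R3, 158  → R3 = 158 (0b10011110)
  XOR R0, R3  → R0 = 168 XOR 158 = 54 (0b00110110)
Final: R0 = 54

54


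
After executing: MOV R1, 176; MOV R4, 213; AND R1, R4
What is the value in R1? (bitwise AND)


Register state trace:
  MOV R1, 176  → R1 = 176 (0b10110000)
  MOV R4, 213  → R4 = 213 (0b11010101)
  AND R1, R4  → R1 = 176 AND 213 = 144 (0b10010000)
Final: R1 = 144

144


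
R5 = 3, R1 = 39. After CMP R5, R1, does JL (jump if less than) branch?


Trace:
  R5 = 3, R1 = 39
  CMP R5, R1  → compares 3 vs 39
  JL checks: is 3 less than 39?
  3 < 39, so condition is true
Branch taken: Yes

Yes


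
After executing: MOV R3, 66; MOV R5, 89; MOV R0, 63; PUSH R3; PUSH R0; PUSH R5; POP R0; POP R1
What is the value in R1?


Stack trace (top is rightmost):
  MOV R3, 66  → R3 = 66
  MOV R5, 89  → R5 = 89
  MOV R0, 63  → R0 = 63
  PUSH R3  → stack: [66]
  PUSH R0  → stack: [66, 63]
  PUSH R5  → stack: [66, 63, 89]
  POP R0  → R0 = 89, stack: [66, 63]
  POP R1  → R1 = 63, stack: [66]
Final: R1 = 63

63


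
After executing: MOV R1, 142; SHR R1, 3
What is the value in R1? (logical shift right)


Register state trace:
  MOV R1, 142  → R1 = 142
  SHR R1, 3  → R1 = 142 >> 3 = 142 // 2^3 = 17
Final: R1 = 17

17


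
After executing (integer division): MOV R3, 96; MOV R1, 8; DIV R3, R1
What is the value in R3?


Register state trace:
  MOV R3, 96  → R3 = 96
  MOV R1, 8  → R1 = 8
  DIV R3, R1  → R3 = 96 // 8 = 12
Final: R3 = 12

12


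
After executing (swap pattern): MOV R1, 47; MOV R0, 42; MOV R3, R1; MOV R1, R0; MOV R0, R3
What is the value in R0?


Register state trace (swap pattern):
  MOV R1, 47  → R1 = 47
  MOV R0, 42  → R0 = 42
  MOV R3, R1  → R3 = 47  (save R1)
  MOV R1, R0  → R1 = 42  (R1 gets R0's value)
  MOV R0, R3  → R0 = 47  (R0 gets saved value)
Final: R0 = 47

47


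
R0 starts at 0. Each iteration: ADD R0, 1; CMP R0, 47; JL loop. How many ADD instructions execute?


Loop trace (R0 starts at 0, target 47, step 1):
  ADD #1: R0 = 0 + 1 = 1  → 1 < 47, loop
  ADD #2: R0 = 1 + 1 = 2  → 2 < 47, loop
  ADD #3: R0 = 2 + 1 = 3  → 3 < 47, loop
  ADD #4: R0 = 3 + 1 = 4  → 4 < 47, loop
  ADD #5: R0 = 4 + 1 = 5  → 5 < 47, loop
  ADD #6: R0 = 5 + 1 = 6  → 6 < 47, loop
  ADD #7: R0 = 6 + 1 = 7  → 7 < 47, loop
  ADD #8: R0 = 7 + 1 = 8  → 8 < 47, loop
  ADD #9: R0 = 8 + 1 = 9  → 9 < 47, loop
  ADD #10: R0 = 9 + 1 = 10  → 10 < 47, loop
  ADD #11: R0 = 10 + 1 = 11  → 11 < 47, loop
  ADD #12: R0 = 11 + 1 = 12  → 12 < 47, loop
  ADD #13: R0 = 12 + 1 = 13  → 13 < 47, loop
  ADD #14: R0 = 13 + 1 = 14  → 14 < 47, loop
  ADD #15: R0 = 14 + 1 = 15  → 15 < 47, loop
  ADD #16: R0 = 15 + 1 = 16  → 16 < 47, loop
  ADD #17: R0 = 16 + 1 = 17  → 17 < 47, loop
  ADD #18: R0 = 17 + 1 = 18  → 18 < 47, loop
  ADD #19: R0 = 18 + 1 = 19  → 19 < 47, loop
  ADD #20: R0 = 19 + 1 = 20  → 20 < 47, loop
  ADD #21: R0 = 20 + 1 = 21  → 21 < 47, loop
  ADD #22: R0 = 21 + 1 = 22  → 22 < 47, loop
  ADD #23: R0 = 22 + 1 = 23  → 23 < 47, loop
  ADD #24: R0 = 23 + 1 = 24  → 24 < 47, loop
  ADD #25: R0 = 24 + 1 = 25  → 25 < 47, loop
  ADD #26: R0 = 25 + 1 = 26  → 26 < 47, loop
  ADD #27: R0 = 26 + 1 = 27  → 27 < 47, loop
  ADD #28: R0 = 27 + 1 = 28  → 28 < 47, loop
  ADD #29: R0 = 28 + 1 = 29  → 29 < 47, loop
  ADD #30: R0 = 29 + 1 = 30  → 30 < 47, loop
  ADD #31: R0 = 30 + 1 = 31  → 31 < 47, loop
  ADD #32: R0 = 31 + 1 = 32  → 32 < 47, loop
  ADD #33: R0 = 32 + 1 = 33  → 33 < 47, loop
  ADD #34: R0 = 33 + 1 = 34  → 34 < 47, loop
  ADD #35: R0 = 34 + 1 = 35  → 35 < 47, loop
  ADD #36: R0 = 35 + 1 = 36  → 36 < 47, loop
  ADD #37: R0 = 36 + 1 = 37  → 37 < 47, loop
  ADD #38: R0 = 37 + 1 = 38  → 38 < 47, loop
  ADD #39: R0 = 38 + 1 = 39  → 39 < 47, loop
  ADD #40: R0 = 39 + 1 = 40  → 40 < 47, loop
  ADD #41: R0 = 40 + 1 = 41  → 41 < 47, loop
  ADD #42: R0 = 41 + 1 = 42  → 42 < 47, loop
  ADD #43: R0 = 42 + 1 = 43  → 43 < 47, loop
  ADD #44: R0 = 43 + 1 = 44  → 44 < 47, loop
  ADD #45: R0 = 44 + 1 = 45  → 45 < 47, loop
  ADD #46: R0 = 45 + 1 = 46  → 46 < 47, loop
  ADD #47: R0 = 46 + 1 = 47  → 47 >= 47, exit
Total ADD instructions: 47

47


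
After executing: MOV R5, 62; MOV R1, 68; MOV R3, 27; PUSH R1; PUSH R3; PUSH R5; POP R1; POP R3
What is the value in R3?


Stack trace (top is rightmost):
  MOV R5, 62  → R5 = 62
  MOV R1, 68  → R1 = 68
  MOV R3, 27  → R3 = 27
  PUSH R1  → stack: [68]
  PUSH R3  → stack: [68, 27]
  PUSH R5  → stack: [68, 27, 62]
  POP R1  → R1 = 62, stack: [68, 27]
  POP R3  → R3 = 27, stack: [68]
Final: R3 = 27

27


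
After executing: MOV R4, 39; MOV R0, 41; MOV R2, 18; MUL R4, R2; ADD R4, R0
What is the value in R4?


Register state trace:
  MOV R4, 39  → R4 = 39
  MOV R0, 41  → R0 = 41
  MOV R2, 18  → R2 = 18
  MUL R4, R2  → R4 = 39 * 18 = 702
  ADD R4, R0  → R4 = 702 + 41 = 743
Final: R4 = 743

743


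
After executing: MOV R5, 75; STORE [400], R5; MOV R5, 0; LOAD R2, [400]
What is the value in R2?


Register and memory trace:
  MOV R5, 75  → R5 = 75
  STORE [400], R5  → mem[400] = 75
  MOV R5, 0  → R5 = 0
  LOAD R2, [400]  → R2 = mem[400] = 75
Final: R2 = 75

75


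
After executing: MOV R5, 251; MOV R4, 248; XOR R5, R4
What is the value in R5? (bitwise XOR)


Register state trace:
  MOV R5, 251  → R5 = 251 (0b11111011)
  MOV R4, 248  → R4 = 248 (0b11111000)
  XOR R5, R4  → R5 = 251 XOR 248 = 3 (0b00000011)
Final: R5 = 3

3


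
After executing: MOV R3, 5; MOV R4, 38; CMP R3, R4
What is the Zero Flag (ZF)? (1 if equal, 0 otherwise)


Register state trace:
  MOV R3, 5  → R3 = 5
  MOV R4, 38  → R4 = 38
  CMP R3, R4  → computes 5 - 38 = -33
  Result is nonzero, so values are not equal
ZF = 0

0


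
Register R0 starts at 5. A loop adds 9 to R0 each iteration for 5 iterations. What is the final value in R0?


Starting value: R0 = 5
  Iter 1: R0 = 5 + 9 = 14
  Iter 2: R0 = 14 + 9 = 23
  Iter 3: R0 = 23 + 9 = 32
  Iter 4: R0 = 32 + 9 = 41
  Iter 5: R0 = 41 + 9 = 50
Final: R0 = 50

50


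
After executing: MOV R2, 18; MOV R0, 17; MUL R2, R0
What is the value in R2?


Register state trace:
  MOV R2, 18  → R2 = 18
  MOV R0, 17  → R0 = 17
  MUL R2, R0  → R2 = 18 * 17 = 306
Final: R2 = 306

306


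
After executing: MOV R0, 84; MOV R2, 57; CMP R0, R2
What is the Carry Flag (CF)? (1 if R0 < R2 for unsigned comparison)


Register state trace:
  MOV R0, 84  → R0 = 84
  MOV R2, 57  → R2 = 57
  CMP R0, R2  → unsigned 84 - 57: no borrow
  84 >= 57, so CF = 0
CF = 0

0


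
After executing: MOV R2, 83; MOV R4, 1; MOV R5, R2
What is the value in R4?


Register state trace:
  MOV R2, 83  → R2 = 83
  MOV R4, 1  → R4 = 1
  MOV R5, R2  → R5 = 83
Final: R4 = 1

1


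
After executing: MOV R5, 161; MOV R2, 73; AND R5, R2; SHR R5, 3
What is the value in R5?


Register state trace:
  MOV R5, 161  → R5 = 161 (0b10100001)
  MOV R2, 73  → R2 = 73 (0b01001001)
  AND R5, R2  → R5 = 161 AND 73 = 1 (0b00000001)
  SHR R5, 3  → R5 = 1 >> 3 = 0
Final: R5 = 0

0


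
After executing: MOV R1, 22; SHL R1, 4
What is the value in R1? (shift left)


Register state trace:
  MOV R1, 22  → R1 = 22
  SHL R1, 4  → R1 = 22 << 4 = 22 * 2^4 = 352
Final: R1 = 352

352


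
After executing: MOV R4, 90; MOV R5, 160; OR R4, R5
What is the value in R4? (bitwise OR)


Register state trace:
  MOV R4, 90  → R4 = 90 (0b01011010)
  MOV R5, 160  → R5 = 160 (0b10100000)
  OR R4, R5   → R4 = 90 OR 160 = 250 (0b11111010)
Final: R4 = 250

250


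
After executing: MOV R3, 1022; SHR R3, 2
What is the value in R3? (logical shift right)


Register state trace:
  MOV R3, 1022  → R3 = 1022
  SHR R3, 2  → R3 = 1022 >> 2 = 1022 // 2^2 = 255
Final: R3 = 255

255


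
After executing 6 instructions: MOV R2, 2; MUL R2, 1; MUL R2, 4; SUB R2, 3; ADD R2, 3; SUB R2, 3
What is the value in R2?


Register state trace:
  MOV R2, 2  → R2 = 2
  MUL R2, 1  → R2 = 2 * 1 = 2
  MUL R2, 4  → R2 = 2 * 4 = 8
  SUB R2, 3  → R2 = 8 - 3 = 5
  ADD R2, 3  → R2 = 5 + 3 = 8
  SUB R2, 3  → R2 = 8 - 3 = 5
Final: R2 = 5

5


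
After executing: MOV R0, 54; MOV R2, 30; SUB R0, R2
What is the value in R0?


Register state trace:
  MOV R0, 54  → R0 = 54
  MOV R2, 30  → R2 = 30
  SUB R0, R2  → R0 = 54 - 30 = 24
Final: R0 = 24

24


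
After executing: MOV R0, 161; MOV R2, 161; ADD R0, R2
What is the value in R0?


Register state trace:
  MOV R0, 161  → R0 = 161
  MOV R2, 161  → R2 = 161
  ADD R0, R2  → R0 = 161 + 161 = 322
Final: R0 = 322

322


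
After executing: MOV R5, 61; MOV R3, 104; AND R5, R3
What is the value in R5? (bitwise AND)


Register state trace:
  MOV R5, 61  → R5 = 61 (0b00111101)
  MOV R3, 104  → R3 = 104 (0b01101000)
  AND R5, R3  → R5 = 61 AND 104 = 40 (0b00101000)
Final: R5 = 40

40


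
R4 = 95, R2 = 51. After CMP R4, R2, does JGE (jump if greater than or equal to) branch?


Trace:
  R4 = 95, R2 = 51
  CMP R4, R2  → compares 95 vs 51
  JGE checks: is 95 greater than or equal to 51?
  95 > 51, so condition is true
Branch taken: Yes

Yes


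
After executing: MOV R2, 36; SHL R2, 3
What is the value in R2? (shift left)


Register state trace:
  MOV R2, 36  → R2 = 36
  SHL R2, 3  → R2 = 36 << 3 = 36 * 2^3 = 288
Final: R2 = 288

288


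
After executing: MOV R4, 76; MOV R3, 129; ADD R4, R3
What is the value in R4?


Register state trace:
  MOV R4, 76  → R4 = 76
  MOV R3, 129  → R3 = 129
  ADD R4, R3  → R4 = 76 + 129 = 205
Final: R4 = 205

205


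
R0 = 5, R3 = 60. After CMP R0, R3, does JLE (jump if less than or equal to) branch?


Trace:
  R0 = 5, R3 = 60
  CMP R0, R3  → compares 5 vs 60
  JLE checks: is 5 less than or equal to 60?
  5 < 60, so condition is true
Branch taken: Yes

Yes


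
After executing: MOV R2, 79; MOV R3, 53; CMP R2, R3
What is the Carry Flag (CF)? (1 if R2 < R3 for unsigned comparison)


Register state trace:
  MOV R2, 79  → R2 = 79
  MOV R3, 53  → R3 = 53
  CMP R2, R3  → unsigned 79 - 53: no borrow
  79 >= 53, so CF = 0
CF = 0

0


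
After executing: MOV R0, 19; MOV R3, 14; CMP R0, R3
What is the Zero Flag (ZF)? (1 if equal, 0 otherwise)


Register state trace:
  MOV R0, 19  → R0 = 19
  MOV R3, 14  → R3 = 14
  CMP R0, R3  → computes 19 - 14 = 5
  Result is nonzero, so values are not equal
ZF = 0

0


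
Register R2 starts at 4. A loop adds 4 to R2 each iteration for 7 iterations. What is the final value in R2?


Starting value: R2 = 4
  Iter 1: R2 = 4 + 4 = 8
  Iter 2: R2 = 8 + 4 = 12
  Iter 3: R2 = 12 + 4 = 16
  Iter 4: R2 = 16 + 4 = 20
  Iter 5: R2 = 20 + 4 = 24
  Iter 6: R2 = 24 + 4 = 28
  Iter 7: R2 = 28 + 4 = 32
Final: R2 = 32

32


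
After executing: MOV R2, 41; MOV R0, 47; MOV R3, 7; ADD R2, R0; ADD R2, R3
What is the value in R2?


Register state trace:
  MOV R2, 41  → R2 = 41
  MOV R0, 47  → R0 = 47
  MOV R3, 7  → R3 = 7
  ADD R2, R0  → R2 = 41 + 47 = 88
  ADD R2, R3  → R2 = 88 + 7 = 95
Final: R2 = 95

95


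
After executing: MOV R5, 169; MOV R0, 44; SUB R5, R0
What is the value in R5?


Register state trace:
  MOV R5, 169  → R5 = 169
  MOV R0, 44  → R0 = 44
  SUB R5, R0  → R5 = 169 - 44 = 125
Final: R5 = 125

125


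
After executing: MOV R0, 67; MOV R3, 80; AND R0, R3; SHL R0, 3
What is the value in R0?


Register state trace:
  MOV R0, 67  → R0 = 67 (0b01000011)
  MOV R3, 80  → R3 = 80 (0b01010000)
  AND R0, R3  → R0 = 67 AND 80 = 64 (0b01000000)
  SHL R0, 3  → R0 = 64 << 3 = 512
Final: R0 = 512

512
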